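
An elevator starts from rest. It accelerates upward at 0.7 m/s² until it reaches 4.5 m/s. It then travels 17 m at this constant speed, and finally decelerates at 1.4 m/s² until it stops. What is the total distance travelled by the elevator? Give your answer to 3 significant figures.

Phase 1 (accelerating): v₀ = 0 m/s, a = 0.7 m/s².
v = v₀ + at → t = (4.5 − 0) / 0.7 = 6.43 s
v² = v₀² + 2aΔx → Δx = (4.5² − 0²)/(2·0.7) = 14.5 m

Phase 2 (constant speed): v₀ = 4.50 m/s, a = 0 m/s².
Constant speed: t = d/v = 17/4.50 = 3.78 s

Phase 3 (decelerating): v₀ = 4.50 m/s, a = -1.4 m/s².
v = v₀ + at → t = (0 − 4.50) / -1.4 = 3.21 s
v² = v₀² + 2aΔx → Δx = (0² − 4.50²)/(2·-1.4) = 7.23 m
Total distance = 14.5 + 17.0 + 7.23 = 38.7 m

38.7 m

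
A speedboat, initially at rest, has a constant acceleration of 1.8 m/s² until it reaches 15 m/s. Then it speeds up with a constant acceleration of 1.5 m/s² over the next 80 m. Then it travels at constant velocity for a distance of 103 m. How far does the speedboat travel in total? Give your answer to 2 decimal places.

Phase 1 (accelerating): v₀ = 0 m/s, a = 1.8 m/s².
v = v₀ + at → t = (15 − 0) / 1.8 = 8.33 s
v² = v₀² + 2aΔx → Δx = (15² − 0²)/(2·1.8) = 62.5 m

Phase 2 (accelerating): v₀ = 15.0 m/s, a = 1.5 m/s².
v² = v₀² + 2aΔx = 15.0² + 2·1.5·80 = 465 → v = 21.6 m/s
t = (v − v₀)/a = (21.6 − 15.0)/1.5 = 4.38 s

Phase 3 (constant speed): v₀ = 21.6 m/s, a = 0 m/s².
Constant speed: t = d/v = 103/21.6 = 4.78 s
Total distance = 62.5 + 80.0 + 103 = 246 m

245.50 m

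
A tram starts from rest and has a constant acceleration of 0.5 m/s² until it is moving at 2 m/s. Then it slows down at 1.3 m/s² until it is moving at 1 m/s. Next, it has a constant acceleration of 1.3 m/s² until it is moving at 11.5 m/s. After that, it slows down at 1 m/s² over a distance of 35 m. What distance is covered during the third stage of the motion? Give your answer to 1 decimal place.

50.5 m

Phase 1 (accelerating): v₀ = 0 m/s, a = 0.5 m/s².
v = v₀ + at → t = (2 − 0) / 0.5 = 4.00 s
v² = v₀² + 2aΔx → Δx = (2² − 0²)/(2·0.5) = 4.00 m

Phase 2 (decelerating): v₀ = 2.00 m/s, a = -1.3 m/s².
v = v₀ + at → t = (1 − 2.00) / -1.3 = 0.769 s
v² = v₀² + 2aΔx → Δx = (1² − 2.00²)/(2·-1.3) = 1.15 m

Phase 3 (accelerating): v₀ = 1.00 m/s, a = 1.3 m/s².
v = v₀ + at → t = (11.5 − 1.00) / 1.3 = 8.08 s
v² = v₀² + 2aΔx → Δx = (11.5² − 1.00²)/(2·1.3) = 50.5 m
Distance in phase 3 = 50.5 m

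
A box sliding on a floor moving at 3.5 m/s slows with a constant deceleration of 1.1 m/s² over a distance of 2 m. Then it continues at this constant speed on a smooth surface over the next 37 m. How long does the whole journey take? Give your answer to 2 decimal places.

13.84 s

Phase 1 (decelerating): v₀ = 3.50 m/s, a = -1.1 m/s².
v² = v₀² + 2aΔx = 3.50² + 2·-1.1·2 = 7.85 → v = 2.80 m/s
t = (v − v₀)/a = (2.80 − 3.50)/-1.1 = 0.635 s

Phase 2 (constant speed): v₀ = 2.80 m/s, a = 0 m/s².
Constant speed: t = d/v = 37/2.80 = 13.2 s
Total time = 0.635 + 13.2 = 13.8 s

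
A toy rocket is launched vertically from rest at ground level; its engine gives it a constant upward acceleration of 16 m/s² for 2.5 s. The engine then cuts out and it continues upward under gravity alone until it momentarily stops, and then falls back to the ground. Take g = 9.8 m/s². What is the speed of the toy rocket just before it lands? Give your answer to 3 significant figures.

Phase 1 (powered ascent): v₀ = 0 m/s, a = 16 m/s².
v = v₀ + at = 0 + (16)(2.5) = 40.0 m/s
Δx = v₀t + ½at² = 0·2.5 + 0.5·16·2.5² = 50.0 m

Phase 2 (coasting upward): v₀ = 40.0 m/s, a = -9.8 m/s².
v = v₀ + at → t = (0 − 40.0) / -9.8 = 4.08 s
v² = v₀² + 2aΔx → Δx = (0² − 40.0²)/(2·-9.8) = 81.6 m

Phase 3 (free fall): v₀ = 0 m/s, a = -9.8 m/s².
Falls 132 m from rest: t = √(2·132/9.8) = 5.18 s; v = g·t = 50.8 m/s.
Impact speed = 50.8 m/s

50.8 m/s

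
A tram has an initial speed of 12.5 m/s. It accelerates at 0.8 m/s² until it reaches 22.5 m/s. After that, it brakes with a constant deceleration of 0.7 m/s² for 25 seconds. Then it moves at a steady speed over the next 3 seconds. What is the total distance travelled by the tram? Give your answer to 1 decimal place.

Phase 1 (accelerating): v₀ = 12.5 m/s, a = 0.8 m/s².
v = v₀ + at → t = (22.5 − 12.5) / 0.8 = 12.5 s
v² = v₀² + 2aΔx → Δx = (22.5² − 12.5²)/(2·0.8) = 219 m

Phase 2 (decelerating): v₀ = 22.5 m/s, a = -0.7 m/s².
v = v₀ + at = 22.5 + (-0.7)(25) = 5.00 m/s
Δx = v₀t + ½at² = 22.5·25 + 0.5·-0.7·25² = 344 m

Phase 3 (constant speed): v₀ = 5.00 m/s, a = 0 m/s².
v = v₀ + at = 5.00 + (0)(3) = 5.00 m/s
Δx = v₀t + ½at² = 5.00·3 + 0.5·0·3² = 15.0 m
Total distance = 219 + 344 + 15.0 = 578 m

577.5 m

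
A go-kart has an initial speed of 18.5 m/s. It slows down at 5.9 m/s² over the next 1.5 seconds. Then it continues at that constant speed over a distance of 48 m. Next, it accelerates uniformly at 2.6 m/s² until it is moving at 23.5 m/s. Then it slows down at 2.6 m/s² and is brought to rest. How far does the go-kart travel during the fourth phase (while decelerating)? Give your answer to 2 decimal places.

Phase 1 (decelerating): v₀ = 18.5 m/s, a = -5.9 m/s².
v = v₀ + at = 18.5 + (-5.9)(1.5) = 9.65 m/s
Δx = v₀t + ½at² = 18.5·1.5 + 0.5·-5.9·1.5² = 21.1 m

Phase 2 (constant speed): v₀ = 9.65 m/s, a = 0 m/s².
Constant speed: t = d/v = 48/9.65 = 4.97 s

Phase 3 (accelerating): v₀ = 9.65 m/s, a = 2.6 m/s².
v = v₀ + at → t = (23.5 − 9.65) / 2.6 = 5.33 s
v² = v₀² + 2aΔx → Δx = (23.5² − 9.65²)/(2·2.6) = 88.3 m

Phase 4 (decelerating): v₀ = 23.5 m/s, a = -2.6 m/s².
v = v₀ + at → t = (0 − 23.5) / -2.6 = 9.04 s
v² = v₀² + 2aΔx → Δx = (0² − 23.5²)/(2·-2.6) = 106 m
Distance in phase 4 = 106 m

106.20 m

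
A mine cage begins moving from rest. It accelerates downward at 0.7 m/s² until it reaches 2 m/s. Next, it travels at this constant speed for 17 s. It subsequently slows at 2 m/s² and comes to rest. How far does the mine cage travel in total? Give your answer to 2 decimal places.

37.86 m

Phase 1 (accelerating): v₀ = 0 m/s, a = 0.7 m/s².
v = v₀ + at → t = (2 − 0) / 0.7 = 2.86 s
v² = v₀² + 2aΔx → Δx = (2² − 0²)/(2·0.7) = 2.86 m

Phase 2 (constant speed): v₀ = 2.00 m/s, a = 0 m/s².
v = v₀ + at = 2.00 + (0)(17) = 2.00 m/s
Δx = v₀t + ½at² = 2.00·17 + 0.5·0·17² = 34.0 m

Phase 3 (decelerating): v₀ = 2.00 m/s, a = -2 m/s².
v = v₀ + at → t = (0 − 2.00) / -2 = 1.00 s
v² = v₀² + 2aΔx → Δx = (0² − 2.00²)/(2·-2) = 1.00 m
Total distance = 2.86 + 34.0 + 1.00 = 37.9 m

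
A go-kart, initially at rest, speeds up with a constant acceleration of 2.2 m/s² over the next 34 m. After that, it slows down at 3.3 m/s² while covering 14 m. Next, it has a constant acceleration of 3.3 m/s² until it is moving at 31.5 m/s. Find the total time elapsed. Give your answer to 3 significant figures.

14.2 s

Phase 1 (accelerating): v₀ = 0 m/s, a = 2.2 m/s².
v² = v₀² + 2aΔx = 0² + 2·2.2·34 = 150 → v = 12.2 m/s
t = (v − v₀)/a = (12.2 − 0)/2.2 = 5.56 s

Phase 2 (decelerating): v₀ = 12.2 m/s, a = -3.3 m/s².
v² = v₀² + 2aΔx = 12.2² + 2·-3.3·14 = 57.2 → v = 7.56 m/s
t = (v − v₀)/a = (7.56 − 12.2)/-3.3 = 1.41 s

Phase 3 (accelerating): v₀ = 7.56 m/s, a = 3.3 m/s².
v = v₀ + at → t = (31.5 − 7.56) / 3.3 = 7.25 s
v² = v₀² + 2aΔx → Δx = (31.5² − 7.56²)/(2·3.3) = 142 m
Total time = 5.56 + 1.41 + 7.25 = 14.2 s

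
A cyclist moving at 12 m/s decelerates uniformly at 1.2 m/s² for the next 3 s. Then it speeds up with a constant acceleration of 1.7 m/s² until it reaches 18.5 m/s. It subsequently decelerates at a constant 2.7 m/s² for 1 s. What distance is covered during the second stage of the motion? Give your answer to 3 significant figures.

79.9 m

Phase 1 (decelerating): v₀ = 12.0 m/s, a = -1.2 m/s².
v = v₀ + at = 12.0 + (-1.2)(3) = 8.40 m/s
Δx = v₀t + ½at² = 12.0·3 + 0.5·-1.2·3² = 30.6 m

Phase 2 (accelerating): v₀ = 8.40 m/s, a = 1.7 m/s².
v = v₀ + at → t = (18.5 − 8.40) / 1.7 = 5.94 s
v² = v₀² + 2aΔx → Δx = (18.5² − 8.40²)/(2·1.7) = 79.9 m
Distance in phase 2 = 79.9 m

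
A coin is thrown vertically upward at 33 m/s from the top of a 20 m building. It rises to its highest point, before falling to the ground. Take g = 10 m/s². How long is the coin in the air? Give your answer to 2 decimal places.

7.16 s

Phase 1 (rising): v₀ = 33.0 m/s, a = -10 m/s².
v = v₀ + at → t = (0 − 33.0) / -10 = 3.30 s
v² = v₀² + 2aΔx → Δx = (0² − 33.0²)/(2·-10) = 54.5 m

Phase 2 (falling): v₀ = 0 m/s, a = -10 m/s².
Falls 74.5 m from rest: t = √(2·74.5/10) = 3.86 s; v = g·t = 38.6 m/s.
Total time = 3.30 + 3.86 = 7.16 s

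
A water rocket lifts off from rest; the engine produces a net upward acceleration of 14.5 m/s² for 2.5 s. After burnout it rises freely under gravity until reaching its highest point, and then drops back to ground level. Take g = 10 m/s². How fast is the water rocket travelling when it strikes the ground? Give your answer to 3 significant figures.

47.1 m/s

Phase 1 (powered ascent): v₀ = 0 m/s, a = 14.5 m/s².
v = v₀ + at = 0 + (14.5)(2.5) = 36.2 m/s
Δx = v₀t + ½at² = 0·2.5 + 0.5·14.5·2.5² = 45.3 m

Phase 2 (coasting upward): v₀ = 36.2 m/s, a = -10 m/s².
v = v₀ + at → t = (0 − 36.2) / -10 = 3.62 s
v² = v₀² + 2aΔx → Δx = (0² − 36.2²)/(2·-10) = 65.7 m

Phase 3 (free fall): v₀ = 0 m/s, a = -10 m/s².
Falls 111 m from rest: t = √(2·111/10) = 4.71 s; v = g·t = 47.1 m/s.
Impact speed = 47.1 m/s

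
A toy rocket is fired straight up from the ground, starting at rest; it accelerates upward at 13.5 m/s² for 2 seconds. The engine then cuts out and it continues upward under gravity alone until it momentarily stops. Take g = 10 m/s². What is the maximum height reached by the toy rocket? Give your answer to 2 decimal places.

Phase 1 (powered ascent): v₀ = 0 m/s, a = 13.5 m/s².
v = v₀ + at = 0 + (13.5)(2) = 27.0 m/s
Δx = v₀t + ½at² = 0·2 + 0.5·13.5·2² = 27.0 m

Phase 2 (coasting upward): v₀ = 27.0 m/s, a = -10 m/s².
v = v₀ + at → t = (0 − 27.0) / -10 = 2.70 s
v² = v₀² + 2aΔx → Δx = (0² − 27.0²)/(2·-10) = 36.5 m
Maximum height = 27.0 + 36.5 = 63.5 m

63.45 m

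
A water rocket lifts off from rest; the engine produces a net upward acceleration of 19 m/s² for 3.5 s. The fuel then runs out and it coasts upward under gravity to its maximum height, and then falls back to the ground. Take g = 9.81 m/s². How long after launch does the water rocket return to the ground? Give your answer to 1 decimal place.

18.6 s

Phase 1 (powered ascent): v₀ = 0 m/s, a = 19 m/s².
v = v₀ + at = 0 + (19)(3.5) = 66.5 m/s
Δx = v₀t + ½at² = 0·3.5 + 0.5·19·3.5² = 116 m

Phase 2 (coasting upward): v₀ = 66.5 m/s, a = -9.81 m/s².
v = v₀ + at → t = (0 − 66.5) / -9.81 = 6.78 s
v² = v₀² + 2aΔx → Δx = (0² − 66.5²)/(2·-9.81) = 225 m

Phase 3 (free fall): v₀ = 0 m/s, a = -9.81 m/s².
Falls 342 m from rest: t = √(2·342/9.81) = 8.35 s; v = g·t = 81.9 m/s.
Total time = 3.50 + 6.78 + 8.35 = 18.6 s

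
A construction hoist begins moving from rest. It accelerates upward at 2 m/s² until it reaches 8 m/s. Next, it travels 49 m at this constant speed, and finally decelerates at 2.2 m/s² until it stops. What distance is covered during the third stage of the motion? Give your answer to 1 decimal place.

14.5 m

Phase 1 (accelerating): v₀ = 0 m/s, a = 2 m/s².
v = v₀ + at → t = (8 − 0) / 2 = 4.00 s
v² = v₀² + 2aΔx → Δx = (8² − 0²)/(2·2) = 16.0 m

Phase 2 (constant speed): v₀ = 8.00 m/s, a = 0 m/s².
Constant speed: t = d/v = 49/8.00 = 6.12 s

Phase 3 (decelerating): v₀ = 8.00 m/s, a = -2.2 m/s².
v = v₀ + at → t = (0 − 8.00) / -2.2 = 3.64 s
v² = v₀² + 2aΔx → Δx = (0² − 8.00²)/(2·-2.2) = 14.5 m
Distance in phase 3 = 14.5 m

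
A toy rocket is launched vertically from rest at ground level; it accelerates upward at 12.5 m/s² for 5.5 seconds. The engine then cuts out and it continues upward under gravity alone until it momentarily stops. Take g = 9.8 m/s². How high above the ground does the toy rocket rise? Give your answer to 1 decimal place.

430.2 m

Phase 1 (powered ascent): v₀ = 0 m/s, a = 12.5 m/s².
v = v₀ + at = 0 + (12.5)(5.5) = 68.8 m/s
Δx = v₀t + ½at² = 0·5.5 + 0.5·12.5·5.5² = 189 m

Phase 2 (coasting upward): v₀ = 68.8 m/s, a = -9.8 m/s².
v = v₀ + at → t = (0 − 68.8) / -9.8 = 7.02 s
v² = v₀² + 2aΔx → Δx = (0² − 68.8²)/(2·-9.8) = 241 m
Maximum height = 189 + 241 = 430 m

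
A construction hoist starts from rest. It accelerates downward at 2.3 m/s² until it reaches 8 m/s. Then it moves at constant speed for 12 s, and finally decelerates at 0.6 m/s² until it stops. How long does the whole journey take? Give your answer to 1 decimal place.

28.8 s

Phase 1 (accelerating): v₀ = 0 m/s, a = 2.3 m/s².
v = v₀ + at → t = (8 − 0) / 2.3 = 3.48 s
v² = v₀² + 2aΔx → Δx = (8² − 0²)/(2·2.3) = 13.9 m

Phase 2 (constant speed): v₀ = 8.00 m/s, a = 0 m/s².
v = v₀ + at = 8.00 + (0)(12) = 8.00 m/s
Δx = v₀t + ½at² = 8.00·12 + 0.5·0·12² = 96.0 m

Phase 3 (decelerating): v₀ = 8.00 m/s, a = -0.6 m/s².
v = v₀ + at → t = (0 − 8.00) / -0.6 = 13.3 s
v² = v₀² + 2aΔx → Δx = (0² − 8.00²)/(2·-0.6) = 53.3 m
Total time = 3.48 + 12.0 + 13.3 = 28.8 s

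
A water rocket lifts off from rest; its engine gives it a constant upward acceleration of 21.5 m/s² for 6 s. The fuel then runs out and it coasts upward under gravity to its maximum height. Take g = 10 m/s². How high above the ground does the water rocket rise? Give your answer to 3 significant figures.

Phase 1 (powered ascent): v₀ = 0 m/s, a = 21.5 m/s².
v = v₀ + at = 0 + (21.5)(6) = 129 m/s
Δx = v₀t + ½at² = 0·6 + 0.5·21.5·6² = 387 m

Phase 2 (coasting upward): v₀ = 129 m/s, a = -10 m/s².
v = v₀ + at → t = (0 − 129) / -10 = 12.9 s
v² = v₀² + 2aΔx → Δx = (0² − 129²)/(2·-10) = 832 m
Maximum height = 387 + 832 = 1220 m

1220 m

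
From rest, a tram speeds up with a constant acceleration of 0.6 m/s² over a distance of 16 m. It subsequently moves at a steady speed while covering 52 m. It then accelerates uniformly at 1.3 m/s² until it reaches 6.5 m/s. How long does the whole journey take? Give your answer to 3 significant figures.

Phase 1 (accelerating): v₀ = 0 m/s, a = 0.6 m/s².
v² = v₀² + 2aΔx = 0² + 2·0.6·16 = 19.2 → v = 4.38 m/s
t = (v − v₀)/a = (4.38 − 0)/0.6 = 7.30 s

Phase 2 (constant speed): v₀ = 4.38 m/s, a = 0 m/s².
Constant speed: t = d/v = 52/4.38 = 11.9 s

Phase 3 (accelerating): v₀ = 4.38 m/s, a = 1.3 m/s².
v = v₀ + at → t = (6.5 − 4.38) / 1.3 = 1.63 s
v² = v₀² + 2aΔx → Δx = (6.5² − 4.38²)/(2·1.3) = 8.87 m
Total time = 7.30 + 11.9 + 1.63 = 20.8 s

20.8 s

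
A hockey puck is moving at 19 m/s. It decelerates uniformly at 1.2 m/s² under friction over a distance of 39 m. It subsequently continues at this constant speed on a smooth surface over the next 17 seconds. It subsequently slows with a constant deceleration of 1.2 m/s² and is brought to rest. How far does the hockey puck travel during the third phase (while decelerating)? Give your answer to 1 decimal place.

111.4 m

Phase 1 (decelerating): v₀ = 19.0 m/s, a = -1.2 m/s².
v² = v₀² + 2aΔx = 19.0² + 2·-1.2·39 = 267 → v = 16.4 m/s
t = (v − v₀)/a = (16.4 − 19.0)/-1.2 = 2.21 s

Phase 2 (constant speed): v₀ = 16.4 m/s, a = 0 m/s².
v = v₀ + at = 16.4 + (0)(17) = 16.4 m/s
Δx = v₀t + ½at² = 16.4·17 + 0.5·0·17² = 278 m

Phase 3 (decelerating): v₀ = 16.4 m/s, a = -1.2 m/s².
v = v₀ + at → t = (0 − 16.4) / -1.2 = 13.6 s
v² = v₀² + 2aΔx → Δx = (0² − 16.4²)/(2·-1.2) = 111 m
Distance in phase 3 = 111 m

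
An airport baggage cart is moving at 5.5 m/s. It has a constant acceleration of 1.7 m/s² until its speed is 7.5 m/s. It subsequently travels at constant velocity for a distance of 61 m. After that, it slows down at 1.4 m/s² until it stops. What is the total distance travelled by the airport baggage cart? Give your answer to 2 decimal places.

88.74 m

Phase 1 (accelerating): v₀ = 5.50 m/s, a = 1.7 m/s².
v = v₀ + at → t = (7.5 − 5.50) / 1.7 = 1.18 s
v² = v₀² + 2aΔx → Δx = (7.5² − 5.50²)/(2·1.7) = 7.65 m

Phase 2 (constant speed): v₀ = 7.50 m/s, a = 0 m/s².
Constant speed: t = d/v = 61/7.50 = 8.13 s

Phase 3 (decelerating): v₀ = 7.50 m/s, a = -1.4 m/s².
v = v₀ + at → t = (0 − 7.50) / -1.4 = 5.36 s
v² = v₀² + 2aΔx → Δx = (0² − 7.50²)/(2·-1.4) = 20.1 m
Total distance = 7.65 + 61.0 + 20.1 = 88.7 m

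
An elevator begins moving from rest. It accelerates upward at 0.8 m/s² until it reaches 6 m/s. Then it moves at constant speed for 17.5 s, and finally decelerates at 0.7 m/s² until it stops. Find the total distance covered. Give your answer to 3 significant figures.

153 m

Phase 1 (accelerating): v₀ = 0 m/s, a = 0.8 m/s².
v = v₀ + at → t = (6 − 0) / 0.8 = 7.50 s
v² = v₀² + 2aΔx → Δx = (6² − 0²)/(2·0.8) = 22.5 m

Phase 2 (constant speed): v₀ = 6.00 m/s, a = 0 m/s².
v = v₀ + at = 6.00 + (0)(17.5) = 6.00 m/s
Δx = v₀t + ½at² = 6.00·17.5 + 0.5·0·17.5² = 105 m

Phase 3 (decelerating): v₀ = 6.00 m/s, a = -0.7 m/s².
v = v₀ + at → t = (0 − 6.00) / -0.7 = 8.57 s
v² = v₀² + 2aΔx → Δx = (0² − 6.00²)/(2·-0.7) = 25.7 m
Total distance = 22.5 + 105 + 25.7 = 153 m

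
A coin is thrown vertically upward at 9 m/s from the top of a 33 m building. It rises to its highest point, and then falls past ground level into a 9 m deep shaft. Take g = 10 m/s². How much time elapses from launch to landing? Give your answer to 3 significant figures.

Phase 1 (rising): v₀ = 9.00 m/s, a = -10 m/s².
v = v₀ + at → t = (0 − 9.00) / -10 = 0.900 s
v² = v₀² + 2aΔx → Δx = (0² − 9.00²)/(2·-10) = 4.05 m

Phase 2 (falling): v₀ = 0 m/s, a = -10 m/s².
Falls 46.0 m from rest: t = √(2·46.0/10) = 3.03 s; v = g·t = 30.3 m/s.
Total time = 0.900 + 3.03 = 3.93 s

3.93 s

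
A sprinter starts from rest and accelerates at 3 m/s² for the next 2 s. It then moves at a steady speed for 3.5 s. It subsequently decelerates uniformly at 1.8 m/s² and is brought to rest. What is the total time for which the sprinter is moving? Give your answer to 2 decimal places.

8.83 s

Phase 1 (accelerating): v₀ = 0 m/s, a = 3 m/s².
v = v₀ + at = 0 + (3)(2) = 6.00 m/s
Δx = v₀t + ½at² = 0·2 + 0.5·3·2² = 6.00 m

Phase 2 (constant speed): v₀ = 6.00 m/s, a = 0 m/s².
v = v₀ + at = 6.00 + (0)(3.5) = 6.00 m/s
Δx = v₀t + ½at² = 6.00·3.5 + 0.5·0·3.5² = 21.0 m

Phase 3 (decelerating): v₀ = 6.00 m/s, a = -1.8 m/s².
v = v₀ + at → t = (0 − 6.00) / -1.8 = 3.33 s
v² = v₀² + 2aΔx → Δx = (0² − 6.00²)/(2·-1.8) = 10.0 m
Total time = 2.00 + 3.50 + 3.33 = 8.83 s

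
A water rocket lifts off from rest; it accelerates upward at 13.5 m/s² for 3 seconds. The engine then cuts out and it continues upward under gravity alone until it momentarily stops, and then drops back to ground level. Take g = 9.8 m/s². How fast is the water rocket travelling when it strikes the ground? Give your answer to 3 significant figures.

Phase 1 (powered ascent): v₀ = 0 m/s, a = 13.5 m/s².
v = v₀ + at = 0 + (13.5)(3) = 40.5 m/s
Δx = v₀t + ½at² = 0·3 + 0.5·13.5·3² = 60.8 m

Phase 2 (coasting upward): v₀ = 40.5 m/s, a = -9.8 m/s².
v = v₀ + at → t = (0 − 40.5) / -9.8 = 4.13 s
v² = v₀² + 2aΔx → Δx = (0² − 40.5²)/(2·-9.8) = 83.7 m

Phase 3 (free fall): v₀ = 0 m/s, a = -9.8 m/s².
Falls 144 m from rest: t = √(2·144/9.8) = 5.43 s; v = g·t = 53.2 m/s.
Impact speed = 53.2 m/s

53.2 m/s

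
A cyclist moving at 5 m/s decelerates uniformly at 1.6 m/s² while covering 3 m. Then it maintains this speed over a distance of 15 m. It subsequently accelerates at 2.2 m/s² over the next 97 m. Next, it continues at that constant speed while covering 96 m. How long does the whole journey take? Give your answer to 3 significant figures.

16.8 s

Phase 1 (decelerating): v₀ = 5.00 m/s, a = -1.6 m/s².
v² = v₀² + 2aΔx = 5.00² + 2·-1.6·3 = 15.4 → v = 3.92 m/s
t = (v − v₀)/a = (3.92 − 5.00)/-1.6 = 0.672 s

Phase 2 (constant speed): v₀ = 3.92 m/s, a = 0 m/s².
Constant speed: t = d/v = 15/3.92 = 3.82 s

Phase 3 (accelerating): v₀ = 3.92 m/s, a = 2.2 m/s².
v² = v₀² + 2aΔx = 3.92² + 2·2.2·97 = 442 → v = 21.0 m/s
t = (v − v₀)/a = (21.0 − 3.92)/2.2 = 7.77 s

Phase 4 (constant speed): v₀ = 21.0 m/s, a = 0 m/s².
Constant speed: t = d/v = 96/21.0 = 4.57 s
Total time = 0.672 + 3.82 + 7.77 + 4.57 = 16.8 s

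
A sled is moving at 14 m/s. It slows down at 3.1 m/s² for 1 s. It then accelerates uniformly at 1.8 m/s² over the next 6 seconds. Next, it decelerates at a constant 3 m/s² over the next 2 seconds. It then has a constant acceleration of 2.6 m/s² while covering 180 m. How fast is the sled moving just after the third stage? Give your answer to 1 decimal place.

Phase 1 (decelerating): v₀ = 14.0 m/s, a = -3.1 m/s².
v = v₀ + at = 14.0 + (-3.1)(1) = 10.9 m/s
Δx = v₀t + ½at² = 14.0·1 + 0.5·-3.1·1² = 12.4 m

Phase 2 (accelerating): v₀ = 10.9 m/s, a = 1.8 m/s².
v = v₀ + at = 10.9 + (1.8)(6) = 21.7 m/s
Δx = v₀t + ½at² = 10.9·6 + 0.5·1.8·6² = 97.8 m

Phase 3 (decelerating): v₀ = 21.7 m/s, a = -3 m/s².
v = v₀ + at = 21.7 + (-3)(2) = 15.7 m/s
Δx = v₀t + ½at² = 21.7·2 + 0.5·-3·2² = 37.4 m
Speed at end of phase 3 = 15.7 m/s

15.7 m/s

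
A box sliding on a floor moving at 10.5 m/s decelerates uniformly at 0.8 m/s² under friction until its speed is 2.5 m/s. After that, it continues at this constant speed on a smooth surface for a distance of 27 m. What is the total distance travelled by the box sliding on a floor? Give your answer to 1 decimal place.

92.0 m

Phase 1 (decelerating): v₀ = 10.5 m/s, a = -0.8 m/s².
v = v₀ + at → t = (2.5 − 10.5) / -0.8 = 10.0 s
v² = v₀² + 2aΔx → Δx = (2.5² − 10.5²)/(2·-0.8) = 65.0 m

Phase 2 (constant speed): v₀ = 2.50 m/s, a = 0 m/s².
Constant speed: t = d/v = 27/2.50 = 10.8 s
Total distance = 65.0 + 27.0 = 92.0 m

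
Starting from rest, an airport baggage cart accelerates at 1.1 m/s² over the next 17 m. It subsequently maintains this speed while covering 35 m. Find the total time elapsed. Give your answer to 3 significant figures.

11.3 s

Phase 1 (accelerating): v₀ = 0 m/s, a = 1.1 m/s².
v² = v₀² + 2aΔx = 0² + 2·1.1·17 = 37.4 → v = 6.12 m/s
t = (v − v₀)/a = (6.12 − 0)/1.1 = 5.56 s

Phase 2 (constant speed): v₀ = 6.12 m/s, a = 0 m/s².
Constant speed: t = d/v = 35/6.12 = 5.72 s
Total time = 5.56 + 5.72 = 11.3 s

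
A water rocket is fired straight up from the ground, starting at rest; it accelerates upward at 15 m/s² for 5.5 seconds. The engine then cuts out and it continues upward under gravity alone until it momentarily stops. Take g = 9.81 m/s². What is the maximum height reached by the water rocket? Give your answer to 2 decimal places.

Phase 1 (powered ascent): v₀ = 0 m/s, a = 15 m/s².
v = v₀ + at = 0 + (15)(5.5) = 82.5 m/s
Δx = v₀t + ½at² = 0·5.5 + 0.5·15·5.5² = 227 m

Phase 2 (coasting upward): v₀ = 82.5 m/s, a = -9.81 m/s².
v = v₀ + at → t = (0 − 82.5) / -9.81 = 8.41 s
v² = v₀² + 2aΔx → Δx = (0² − 82.5²)/(2·-9.81) = 347 m
Maximum height = 227 + 347 = 574 m

573.78 m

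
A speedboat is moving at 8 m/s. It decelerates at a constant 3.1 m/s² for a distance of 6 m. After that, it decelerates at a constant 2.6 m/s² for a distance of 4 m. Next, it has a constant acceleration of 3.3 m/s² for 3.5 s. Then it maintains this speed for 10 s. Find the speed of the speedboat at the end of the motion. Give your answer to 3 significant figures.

Phase 1 (decelerating): v₀ = 8.00 m/s, a = -3.1 m/s².
v² = v₀² + 2aΔx = 8.00² + 2·-3.1·6 = 26.8 → v = 5.18 m/s
t = (v − v₀)/a = (5.18 − 8.00)/-3.1 = 0.911 s

Phase 2 (decelerating): v₀ = 5.18 m/s, a = -2.6 m/s².
v² = v₀² + 2aΔx = 5.18² + 2·-2.6·4 = 6.00 → v = 2.45 m/s
t = (v − v₀)/a = (2.45 − 5.18)/-2.6 = 1.05 s

Phase 3 (accelerating): v₀ = 2.45 m/s, a = 3.3 m/s².
v = v₀ + at = 2.45 + (3.3)(3.5) = 14.0 m/s
Δx = v₀t + ½at² = 2.45·3.5 + 0.5·3.3·3.5² = 28.8 m

Phase 4 (constant speed): v₀ = 14.0 m/s, a = 0 m/s².
v = v₀ + at = 14.0 + (0)(10) = 14.0 m/s
Δx = v₀t + ½at² = 14.0·10 + 0.5·0·10² = 140 m
Final speed = 14.0 m/s

14.0 m/s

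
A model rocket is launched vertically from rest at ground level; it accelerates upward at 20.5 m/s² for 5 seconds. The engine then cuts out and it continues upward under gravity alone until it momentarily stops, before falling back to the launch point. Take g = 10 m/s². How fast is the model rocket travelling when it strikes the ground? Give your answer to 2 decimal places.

125.02 m/s

Phase 1 (powered ascent): v₀ = 0 m/s, a = 20.5 m/s².
v = v₀ + at = 0 + (20.5)(5) = 102 m/s
Δx = v₀t + ½at² = 0·5 + 0.5·20.5·5² = 256 m

Phase 2 (coasting upward): v₀ = 102 m/s, a = -10 m/s².
v = v₀ + at → t = (0 − 102) / -10 = 10.2 s
v² = v₀² + 2aΔx → Δx = (0² − 102²)/(2·-10) = 525 m

Phase 3 (free fall): v₀ = 0 m/s, a = -10 m/s².
Falls 782 m from rest: t = √(2·782/10) = 12.5 s; v = g·t = 125 m/s.
Impact speed = 125 m/s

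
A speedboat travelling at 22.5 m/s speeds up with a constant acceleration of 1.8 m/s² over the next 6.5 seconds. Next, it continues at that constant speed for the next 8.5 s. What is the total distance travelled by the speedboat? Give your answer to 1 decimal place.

475.0 m

Phase 1 (accelerating): v₀ = 22.5 m/s, a = 1.8 m/s².
v = v₀ + at = 22.5 + (1.8)(6.5) = 34.2 m/s
Δx = v₀t + ½at² = 22.5·6.5 + 0.5·1.8·6.5² = 184 m

Phase 2 (constant speed): v₀ = 34.2 m/s, a = 0 m/s².
v = v₀ + at = 34.2 + (0)(8.5) = 34.2 m/s
Δx = v₀t + ½at² = 34.2·8.5 + 0.5·0·8.5² = 291 m
Total distance = 184 + 291 = 475 m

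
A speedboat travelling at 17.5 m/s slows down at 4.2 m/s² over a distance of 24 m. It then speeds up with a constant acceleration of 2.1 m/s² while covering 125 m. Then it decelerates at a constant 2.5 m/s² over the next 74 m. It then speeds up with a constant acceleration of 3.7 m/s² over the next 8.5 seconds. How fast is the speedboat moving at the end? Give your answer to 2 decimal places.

Phase 1 (decelerating): v₀ = 17.5 m/s, a = -4.2 m/s².
v² = v₀² + 2aΔx = 17.5² + 2·-4.2·24 = 105 → v = 10.2 m/s
t = (v − v₀)/a = (10.2 − 17.5)/-4.2 = 1.73 s

Phase 2 (accelerating): v₀ = 10.2 m/s, a = 2.1 m/s².
v² = v₀² + 2aΔx = 10.2² + 2·2.1·125 = 630 → v = 25.1 m/s
t = (v − v₀)/a = (25.1 − 10.2)/2.1 = 7.08 s

Phase 3 (decelerating): v₀ = 25.1 m/s, a = -2.5 m/s².
v² = v₀² + 2aΔx = 25.1² + 2·-2.5·74 = 260 → v = 16.1 m/s
t = (v − v₀)/a = (16.1 − 25.1)/-2.5 = 3.59 s

Phase 4 (accelerating): v₀ = 16.1 m/s, a = 3.7 m/s².
v = v₀ + at = 16.1 + (3.7)(8.5) = 47.6 m/s
Δx = v₀t + ½at² = 16.1·8.5 + 0.5·3.7·8.5² = 271 m
Final speed = 47.6 m/s

47.56 m/s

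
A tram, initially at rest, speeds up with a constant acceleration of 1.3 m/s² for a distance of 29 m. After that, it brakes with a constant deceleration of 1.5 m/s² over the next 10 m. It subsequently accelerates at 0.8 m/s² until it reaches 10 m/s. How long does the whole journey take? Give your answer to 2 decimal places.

12.05 s

Phase 1 (accelerating): v₀ = 0 m/s, a = 1.3 m/s².
v² = v₀² + 2aΔx = 0² + 2·1.3·29 = 75.4 → v = 8.68 m/s
t = (v − v₀)/a = (8.68 − 0)/1.3 = 6.68 s

Phase 2 (decelerating): v₀ = 8.68 m/s, a = -1.5 m/s².
v² = v₀² + 2aΔx = 8.68² + 2·-1.5·10 = 45.4 → v = 6.74 m/s
t = (v − v₀)/a = (6.74 − 8.68)/-1.5 = 1.30 s

Phase 3 (accelerating): v₀ = 6.74 m/s, a = 0.8 m/s².
v = v₀ + at → t = (10 − 6.74) / 0.8 = 4.08 s
v² = v₀² + 2aΔx → Δx = (10² − 6.74²)/(2·0.8) = 34.1 m
Total time = 6.68 + 1.30 + 4.08 = 12.1 s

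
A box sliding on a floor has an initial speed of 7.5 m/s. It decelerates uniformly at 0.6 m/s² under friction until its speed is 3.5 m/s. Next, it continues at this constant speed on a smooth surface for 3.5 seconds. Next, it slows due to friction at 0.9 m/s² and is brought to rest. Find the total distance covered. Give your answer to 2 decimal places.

55.72 m

Phase 1 (decelerating): v₀ = 7.50 m/s, a = -0.6 m/s².
v = v₀ + at → t = (3.5 − 7.50) / -0.6 = 6.67 s
v² = v₀² + 2aΔx → Δx = (3.5² − 7.50²)/(2·-0.6) = 36.7 m

Phase 2 (constant speed): v₀ = 3.50 m/s, a = 0 m/s².
v = v₀ + at = 3.50 + (0)(3.5) = 3.50 m/s
Δx = v₀t + ½at² = 3.50·3.5 + 0.5·0·3.5² = 12.2 m

Phase 3 (decelerating): v₀ = 3.50 m/s, a = -0.9 m/s².
v = v₀ + at → t = (0 − 3.50) / -0.9 = 3.89 s
v² = v₀² + 2aΔx → Δx = (0² − 3.50²)/(2·-0.9) = 6.81 m
Total distance = 36.7 + 12.2 + 6.81 = 55.7 m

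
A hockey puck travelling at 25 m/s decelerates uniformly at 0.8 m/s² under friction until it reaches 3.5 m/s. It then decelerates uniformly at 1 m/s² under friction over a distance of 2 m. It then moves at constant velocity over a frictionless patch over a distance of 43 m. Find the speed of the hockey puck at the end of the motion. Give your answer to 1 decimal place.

Phase 1 (decelerating): v₀ = 25.0 m/s, a = -0.8 m/s².
v = v₀ + at → t = (3.5 − 25.0) / -0.8 = 26.9 s
v² = v₀² + 2aΔx → Δx = (3.5² − 25.0²)/(2·-0.8) = 383 m

Phase 2 (decelerating): v₀ = 3.50 m/s, a = -1 m/s².
v² = v₀² + 2aΔx = 3.50² + 2·-1·2 = 8.25 → v = 2.87 m/s
t = (v − v₀)/a = (2.87 − 3.50)/-1 = 0.628 s

Phase 3 (constant speed): v₀ = 2.87 m/s, a = 0 m/s².
Constant speed: t = d/v = 43/2.87 = 15.0 s
Final speed = 2.87 m/s

2.9 m/s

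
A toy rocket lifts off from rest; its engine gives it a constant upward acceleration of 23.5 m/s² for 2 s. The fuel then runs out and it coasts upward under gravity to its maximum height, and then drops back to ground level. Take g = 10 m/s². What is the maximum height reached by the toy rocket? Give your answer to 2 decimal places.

Phase 1 (powered ascent): v₀ = 0 m/s, a = 23.5 m/s².
v = v₀ + at = 0 + (23.5)(2) = 47.0 m/s
Δx = v₀t + ½at² = 0·2 + 0.5·23.5·2² = 47.0 m

Phase 2 (coasting upward): v₀ = 47.0 m/s, a = -10 m/s².
v = v₀ + at → t = (0 − 47.0) / -10 = 4.70 s
v² = v₀² + 2aΔx → Δx = (0² − 47.0²)/(2·-10) = 110 m
Maximum height = 47.0 + 110 = 157 m

157.45 m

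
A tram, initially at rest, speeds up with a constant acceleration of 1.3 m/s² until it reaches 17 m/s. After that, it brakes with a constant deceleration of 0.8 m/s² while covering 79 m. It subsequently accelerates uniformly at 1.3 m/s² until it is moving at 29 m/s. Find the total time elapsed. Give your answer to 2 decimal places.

30.89 s

Phase 1 (accelerating): v₀ = 0 m/s, a = 1.3 m/s².
v = v₀ + at → t = (17 − 0) / 1.3 = 13.1 s
v² = v₀² + 2aΔx → Δx = (17² − 0²)/(2·1.3) = 111 m

Phase 2 (decelerating): v₀ = 17.0 m/s, a = -0.8 m/s².
v² = v₀² + 2aΔx = 17.0² + 2·-0.8·79 = 163 → v = 12.8 m/s
t = (v − v₀)/a = (12.8 − 17.0)/-0.8 = 5.31 s

Phase 3 (accelerating): v₀ = 12.8 m/s, a = 1.3 m/s².
v = v₀ + at → t = (29 − 12.8) / 1.3 = 12.5 s
v² = v₀² + 2aΔx → Δx = (29² − 12.8²)/(2·1.3) = 261 m
Total time = 13.1 + 5.31 + 12.5 = 30.9 s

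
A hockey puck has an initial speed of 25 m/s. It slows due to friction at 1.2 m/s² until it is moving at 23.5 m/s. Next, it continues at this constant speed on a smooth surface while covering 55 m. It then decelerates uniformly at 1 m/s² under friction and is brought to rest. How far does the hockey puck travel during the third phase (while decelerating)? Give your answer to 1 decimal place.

Phase 1 (decelerating): v₀ = 25.0 m/s, a = -1.2 m/s².
v = v₀ + at → t = (23.5 − 25.0) / -1.2 = 1.25 s
v² = v₀² + 2aΔx → Δx = (23.5² − 25.0²)/(2·-1.2) = 30.3 m

Phase 2 (constant speed): v₀ = 23.5 m/s, a = 0 m/s².
Constant speed: t = d/v = 55/23.5 = 2.34 s

Phase 3 (decelerating): v₀ = 23.5 m/s, a = -1 m/s².
v = v₀ + at → t = (0 − 23.5) / -1 = 23.5 s
v² = v₀² + 2aΔx → Δx = (0² − 23.5²)/(2·-1) = 276 m
Distance in phase 3 = 276 m

276.1 m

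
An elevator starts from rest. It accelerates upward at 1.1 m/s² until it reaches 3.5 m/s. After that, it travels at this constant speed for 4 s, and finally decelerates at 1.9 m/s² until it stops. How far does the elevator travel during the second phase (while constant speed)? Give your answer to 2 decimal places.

14.00 m

Phase 1 (accelerating): v₀ = 0 m/s, a = 1.1 m/s².
v = v₀ + at → t = (3.5 − 0) / 1.1 = 3.18 s
v² = v₀² + 2aΔx → Δx = (3.5² − 0²)/(2·1.1) = 5.57 m

Phase 2 (constant speed): v₀ = 3.50 m/s, a = 0 m/s².
v = v₀ + at = 3.50 + (0)(4) = 3.50 m/s
Δx = v₀t + ½at² = 3.50·4 + 0.5·0·4² = 14.0 m
Distance in phase 2 = 14.0 m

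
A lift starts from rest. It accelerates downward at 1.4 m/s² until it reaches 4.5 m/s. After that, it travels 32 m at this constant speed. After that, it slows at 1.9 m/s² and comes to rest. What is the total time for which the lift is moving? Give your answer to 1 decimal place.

Phase 1 (accelerating): v₀ = 0 m/s, a = 1.4 m/s².
v = v₀ + at → t = (4.5 − 0) / 1.4 = 3.21 s
v² = v₀² + 2aΔx → Δx = (4.5² − 0²)/(2·1.4) = 7.23 m

Phase 2 (constant speed): v₀ = 4.50 m/s, a = 0 m/s².
Constant speed: t = d/v = 32/4.50 = 7.11 s

Phase 3 (decelerating): v₀ = 4.50 m/s, a = -1.9 m/s².
v = v₀ + at → t = (0 − 4.50) / -1.9 = 2.37 s
v² = v₀² + 2aΔx → Δx = (0² − 4.50²)/(2·-1.9) = 5.33 m
Total time = 3.21 + 7.11 + 2.37 = 12.7 s

12.7 s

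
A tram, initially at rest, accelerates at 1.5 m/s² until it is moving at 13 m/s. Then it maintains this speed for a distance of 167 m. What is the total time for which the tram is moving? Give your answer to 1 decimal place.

Phase 1 (accelerating): v₀ = 0 m/s, a = 1.5 m/s².
v = v₀ + at → t = (13 − 0) / 1.5 = 8.67 s
v² = v₀² + 2aΔx → Δx = (13² − 0²)/(2·1.5) = 56.3 m

Phase 2 (constant speed): v₀ = 13.0 m/s, a = 0 m/s².
Constant speed: t = d/v = 167/13.0 = 12.8 s
Total time = 8.67 + 12.8 = 21.5 s

21.5 s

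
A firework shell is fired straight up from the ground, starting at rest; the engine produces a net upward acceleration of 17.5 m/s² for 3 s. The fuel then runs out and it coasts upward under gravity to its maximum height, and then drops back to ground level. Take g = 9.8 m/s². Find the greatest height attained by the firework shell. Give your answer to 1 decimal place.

219.4 m

Phase 1 (powered ascent): v₀ = 0 m/s, a = 17.5 m/s².
v = v₀ + at = 0 + (17.5)(3) = 52.5 m/s
Δx = v₀t + ½at² = 0·3 + 0.5·17.5·3² = 78.8 m

Phase 2 (coasting upward): v₀ = 52.5 m/s, a = -9.8 m/s².
v = v₀ + at → t = (0 − 52.5) / -9.8 = 5.36 s
v² = v₀² + 2aΔx → Δx = (0² − 52.5²)/(2·-9.8) = 141 m
Maximum height = 78.8 + 141 = 219 m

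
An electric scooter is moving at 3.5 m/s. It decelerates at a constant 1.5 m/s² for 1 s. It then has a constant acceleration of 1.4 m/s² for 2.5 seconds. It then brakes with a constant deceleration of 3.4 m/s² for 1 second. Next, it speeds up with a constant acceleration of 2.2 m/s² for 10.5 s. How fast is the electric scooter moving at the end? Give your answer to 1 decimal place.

25.2 m/s

Phase 1 (decelerating): v₀ = 3.50 m/s, a = -1.5 m/s².
v = v₀ + at = 3.50 + (-1.5)(1) = 2.00 m/s
Δx = v₀t + ½at² = 3.50·1 + 0.5·-1.5·1² = 2.75 m

Phase 2 (accelerating): v₀ = 2.00 m/s, a = 1.4 m/s².
v = v₀ + at = 2.00 + (1.4)(2.5) = 5.50 m/s
Δx = v₀t + ½at² = 2.00·2.5 + 0.5·1.4·2.5² = 9.38 m

Phase 3 (decelerating): v₀ = 5.50 m/s, a = -3.4 m/s².
v = v₀ + at = 5.50 + (-3.4)(1) = 2.10 m/s
Δx = v₀t + ½at² = 5.50·1 + 0.5·-3.4·1² = 3.80 m

Phase 4 (accelerating): v₀ = 2.10 m/s, a = 2.2 m/s².
v = v₀ + at = 2.10 + (2.2)(10.5) = 25.2 m/s
Δx = v₀t + ½at² = 2.10·10.5 + 0.5·2.2·10.5² = 143 m
Final speed = 25.2 m/s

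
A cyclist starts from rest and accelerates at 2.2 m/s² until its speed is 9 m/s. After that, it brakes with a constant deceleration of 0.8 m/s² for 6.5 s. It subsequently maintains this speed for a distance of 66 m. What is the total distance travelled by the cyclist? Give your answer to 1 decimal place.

Phase 1 (accelerating): v₀ = 0 m/s, a = 2.2 m/s².
v = v₀ + at → t = (9 − 0) / 2.2 = 4.09 s
v² = v₀² + 2aΔx → Δx = (9² − 0²)/(2·2.2) = 18.4 m

Phase 2 (decelerating): v₀ = 9.00 m/s, a = -0.8 m/s².
v = v₀ + at = 9.00 + (-0.8)(6.5) = 3.80 m/s
Δx = v₀t + ½at² = 9.00·6.5 + 0.5·-0.8·6.5² = 41.6 m

Phase 3 (constant speed): v₀ = 3.80 m/s, a = 0 m/s².
Constant speed: t = d/v = 66/3.80 = 17.4 s
Total distance = 18.4 + 41.6 + 66.0 = 126 m

126.0 m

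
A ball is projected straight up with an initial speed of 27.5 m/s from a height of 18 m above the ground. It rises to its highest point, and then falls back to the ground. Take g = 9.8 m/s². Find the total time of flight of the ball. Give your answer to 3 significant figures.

6.20 s

Phase 1 (rising): v₀ = 27.5 m/s, a = -9.8 m/s².
v = v₀ + at → t = (0 − 27.5) / -9.8 = 2.81 s
v² = v₀² + 2aΔx → Δx = (0² − 27.5²)/(2·-9.8) = 38.6 m

Phase 2 (falling): v₀ = 0 m/s, a = -9.8 m/s².
Falls 56.6 m from rest: t = √(2·56.6/9.8) = 3.40 s; v = g·t = 33.3 m/s.
Total time = 2.81 + 3.40 = 6.20 s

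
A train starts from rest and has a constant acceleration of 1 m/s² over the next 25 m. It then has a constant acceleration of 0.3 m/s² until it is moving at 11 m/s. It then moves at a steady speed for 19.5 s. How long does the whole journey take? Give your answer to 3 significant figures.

39.7 s

Phase 1 (accelerating): v₀ = 0 m/s, a = 1 m/s².
v² = v₀² + 2aΔx = 0² + 2·1·25 = 50.0 → v = 7.07 m/s
t = (v − v₀)/a = (7.07 − 0)/1 = 7.07 s

Phase 2 (accelerating): v₀ = 7.07 m/s, a = 0.3 m/s².
v = v₀ + at → t = (11 − 7.07) / 0.3 = 13.1 s
v² = v₀² + 2aΔx → Δx = (11² − 7.07²)/(2·0.3) = 118 m

Phase 3 (constant speed): v₀ = 11.0 m/s, a = 0 m/s².
v = v₀ + at = 11.0 + (0)(19.5) = 11.0 m/s
Δx = v₀t + ½at² = 11.0·19.5 + 0.5·0·19.5² = 214 m
Total time = 7.07 + 13.1 + 19.5 = 39.7 s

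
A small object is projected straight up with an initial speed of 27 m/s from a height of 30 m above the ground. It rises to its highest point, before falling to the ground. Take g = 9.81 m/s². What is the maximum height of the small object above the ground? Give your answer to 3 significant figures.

67.2 m

Phase 1 (rising): v₀ = 27.0 m/s, a = -9.81 m/s².
v = v₀ + at → t = (0 − 27.0) / -9.81 = 2.75 s
v² = v₀² + 2aΔx → Δx = (0² − 27.0²)/(2·-9.81) = 37.2 m
Maximum height = 30 + 37.2 = 67.2 m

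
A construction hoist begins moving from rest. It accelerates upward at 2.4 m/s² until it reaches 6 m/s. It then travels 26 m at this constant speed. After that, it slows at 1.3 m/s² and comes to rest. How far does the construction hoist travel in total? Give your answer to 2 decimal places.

Phase 1 (accelerating): v₀ = 0 m/s, a = 2.4 m/s².
v = v₀ + at → t = (6 − 0) / 2.4 = 2.50 s
v² = v₀² + 2aΔx → Δx = (6² − 0²)/(2·2.4) = 7.50 m

Phase 2 (constant speed): v₀ = 6.00 m/s, a = 0 m/s².
Constant speed: t = d/v = 26/6.00 = 4.33 s

Phase 3 (decelerating): v₀ = 6.00 m/s, a = -1.3 m/s².
v = v₀ + at → t = (0 − 6.00) / -1.3 = 4.62 s
v² = v₀² + 2aΔx → Δx = (0² − 6.00²)/(2·-1.3) = 13.8 m
Total distance = 7.50 + 26.0 + 13.8 = 47.3 m

47.35 m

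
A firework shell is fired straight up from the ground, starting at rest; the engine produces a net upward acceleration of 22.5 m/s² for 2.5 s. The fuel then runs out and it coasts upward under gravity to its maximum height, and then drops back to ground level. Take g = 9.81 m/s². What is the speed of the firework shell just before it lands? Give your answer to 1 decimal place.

67.4 m/s

Phase 1 (powered ascent): v₀ = 0 m/s, a = 22.5 m/s².
v = v₀ + at = 0 + (22.5)(2.5) = 56.2 m/s
Δx = v₀t + ½at² = 0·2.5 + 0.5·22.5·2.5² = 70.3 m

Phase 2 (coasting upward): v₀ = 56.2 m/s, a = -9.81 m/s².
v = v₀ + at → t = (0 − 56.2) / -9.81 = 5.73 s
v² = v₀² + 2aΔx → Δx = (0² − 56.2²)/(2·-9.81) = 161 m

Phase 3 (free fall): v₀ = 0 m/s, a = -9.81 m/s².
Falls 232 m from rest: t = √(2·232/9.81) = 6.87 s; v = g·t = 67.4 m/s.
Impact speed = 67.4 m/s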